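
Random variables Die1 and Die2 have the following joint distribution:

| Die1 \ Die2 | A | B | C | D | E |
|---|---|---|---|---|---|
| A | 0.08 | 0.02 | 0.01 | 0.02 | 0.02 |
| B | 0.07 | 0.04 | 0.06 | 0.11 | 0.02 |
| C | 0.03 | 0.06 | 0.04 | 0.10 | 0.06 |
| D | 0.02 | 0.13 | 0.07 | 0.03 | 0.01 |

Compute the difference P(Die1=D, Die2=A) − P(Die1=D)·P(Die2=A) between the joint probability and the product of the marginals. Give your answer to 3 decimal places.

P(Die1=D) = 0.02 + 0.13 + 0.07 + 0.03 + 0.01 = 0.26.
P(Die2=A) = 0.08 + 0.07 + 0.03 + 0.02 = 0.20.
P(Die1=D, Die2=A) − P(Die1=D)P(Die2=A) = 0.02 − 0.26×0.20 = -0.032.

-0.032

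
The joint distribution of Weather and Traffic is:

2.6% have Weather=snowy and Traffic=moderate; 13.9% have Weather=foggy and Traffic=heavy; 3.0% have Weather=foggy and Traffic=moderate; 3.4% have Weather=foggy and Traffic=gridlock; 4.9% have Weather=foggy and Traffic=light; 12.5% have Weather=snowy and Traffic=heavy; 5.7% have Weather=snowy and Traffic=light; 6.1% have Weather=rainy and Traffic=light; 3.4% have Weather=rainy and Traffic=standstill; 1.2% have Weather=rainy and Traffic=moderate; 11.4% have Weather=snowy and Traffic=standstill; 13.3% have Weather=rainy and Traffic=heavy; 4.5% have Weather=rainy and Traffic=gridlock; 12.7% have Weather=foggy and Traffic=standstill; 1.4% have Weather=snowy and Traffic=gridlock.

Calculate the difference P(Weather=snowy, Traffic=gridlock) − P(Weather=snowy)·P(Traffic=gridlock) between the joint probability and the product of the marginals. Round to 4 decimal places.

-0.0172

P(Weather=snowy) = 0.057 + 0.026 + 0.125 + 0.014 + 0.114 = 0.336.
P(Traffic=gridlock) = 0.045 + 0.014 + 0.034 = 0.093.
P(Weather=snowy, Traffic=gridlock) − P(Weather=snowy)P(Traffic=gridlock) = 0.014 − 0.336×0.093 = -0.0172.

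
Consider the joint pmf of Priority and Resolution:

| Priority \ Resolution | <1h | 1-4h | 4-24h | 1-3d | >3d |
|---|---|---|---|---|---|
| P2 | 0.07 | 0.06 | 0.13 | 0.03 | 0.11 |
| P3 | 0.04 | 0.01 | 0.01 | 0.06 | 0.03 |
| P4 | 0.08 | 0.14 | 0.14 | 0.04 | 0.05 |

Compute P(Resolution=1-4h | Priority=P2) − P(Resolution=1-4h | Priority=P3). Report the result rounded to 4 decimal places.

P(Priority=P2) = 0.07 + 0.06 + 0.13 + 0.03 + 0.11 = 0.40; P(Resolution=1-4h | Priority=P2) = 0.06/0.40 = 0.15000.
P(Priority=P3) = 0.04 + 0.01 + 0.01 + 0.06 + 0.03 = 0.15; P(Resolution=1-4h | Priority=P3) = 0.01/0.15 = 0.06667.
Difference = 0.0833.

0.0833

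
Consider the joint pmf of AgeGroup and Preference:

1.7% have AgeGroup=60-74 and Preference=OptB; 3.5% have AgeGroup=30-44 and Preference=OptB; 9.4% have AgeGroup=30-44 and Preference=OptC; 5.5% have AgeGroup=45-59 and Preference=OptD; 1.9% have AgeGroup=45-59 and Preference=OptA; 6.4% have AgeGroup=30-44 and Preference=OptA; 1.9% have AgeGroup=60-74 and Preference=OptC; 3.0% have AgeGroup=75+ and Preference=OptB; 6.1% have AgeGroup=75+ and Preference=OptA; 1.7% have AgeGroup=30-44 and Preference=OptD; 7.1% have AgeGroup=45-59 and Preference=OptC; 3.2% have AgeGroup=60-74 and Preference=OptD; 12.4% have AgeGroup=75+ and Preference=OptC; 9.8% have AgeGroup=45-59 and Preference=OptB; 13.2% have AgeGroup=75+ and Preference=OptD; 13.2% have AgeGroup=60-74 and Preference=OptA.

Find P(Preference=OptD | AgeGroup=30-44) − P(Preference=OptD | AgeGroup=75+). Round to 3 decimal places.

P(AgeGroup=30-44) = 0.064 + 0.035 + 0.094 + 0.017 = 0.210; P(Preference=OptD | AgeGroup=30-44) = 0.017/0.210 = 0.0810.
P(AgeGroup=75+) = 0.061 + 0.030 + 0.124 + 0.132 = 0.347; P(Preference=OptD | AgeGroup=75+) = 0.132/0.347 = 0.3804.
Difference = -0.299.

-0.299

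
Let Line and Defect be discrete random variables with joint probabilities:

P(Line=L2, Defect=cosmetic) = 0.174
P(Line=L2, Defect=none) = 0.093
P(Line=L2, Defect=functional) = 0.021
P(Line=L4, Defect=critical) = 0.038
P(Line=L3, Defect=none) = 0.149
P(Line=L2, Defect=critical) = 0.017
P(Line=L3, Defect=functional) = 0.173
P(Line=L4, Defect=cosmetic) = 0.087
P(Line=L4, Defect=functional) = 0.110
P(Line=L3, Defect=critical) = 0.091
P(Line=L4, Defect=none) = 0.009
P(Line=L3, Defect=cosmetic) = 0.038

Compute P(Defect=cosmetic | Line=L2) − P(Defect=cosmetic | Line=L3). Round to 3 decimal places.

P(Line=L2) = 0.093 + 0.174 + 0.021 + 0.017 = 0.305; P(Defect=cosmetic | Line=L2) = 0.174/0.305 = 0.5705.
P(Line=L3) = 0.149 + 0.038 + 0.173 + 0.091 = 0.451; P(Defect=cosmetic | Line=L3) = 0.038/0.451 = 0.0843.
Difference = 0.486.

0.486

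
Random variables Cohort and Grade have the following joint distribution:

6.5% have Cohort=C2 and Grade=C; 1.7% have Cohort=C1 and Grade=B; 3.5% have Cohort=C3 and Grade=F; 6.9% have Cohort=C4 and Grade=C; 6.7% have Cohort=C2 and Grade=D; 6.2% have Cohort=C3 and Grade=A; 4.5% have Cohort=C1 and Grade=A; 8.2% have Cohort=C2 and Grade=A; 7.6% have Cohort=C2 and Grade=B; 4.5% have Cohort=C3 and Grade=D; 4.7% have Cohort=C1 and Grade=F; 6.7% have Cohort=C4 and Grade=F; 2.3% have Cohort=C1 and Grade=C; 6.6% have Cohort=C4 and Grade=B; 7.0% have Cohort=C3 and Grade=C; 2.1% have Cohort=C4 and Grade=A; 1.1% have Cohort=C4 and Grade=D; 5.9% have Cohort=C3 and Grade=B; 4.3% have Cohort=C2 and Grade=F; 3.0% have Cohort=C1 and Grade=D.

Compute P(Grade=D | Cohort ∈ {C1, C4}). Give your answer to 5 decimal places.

0.10354

P(Cohort=C1) = 0.045 + 0.017 + 0.023 + 0.030 + 0.047 = 0.162.
P(Cohort=C4) = 0.021 + 0.066 + 0.069 + 0.011 + 0.067 = 0.234.
P(Cohort ∈ {C1, C4}) = 0.162 + 0.234 = 0.396; P(Grade=D, Cohort ∈ {C1, C4}) = 0.030 + 0.011 = 0.041.
P(Grade=D | Cohort ∈ {C1, C4}) = 0.041/0.396 = 0.10354.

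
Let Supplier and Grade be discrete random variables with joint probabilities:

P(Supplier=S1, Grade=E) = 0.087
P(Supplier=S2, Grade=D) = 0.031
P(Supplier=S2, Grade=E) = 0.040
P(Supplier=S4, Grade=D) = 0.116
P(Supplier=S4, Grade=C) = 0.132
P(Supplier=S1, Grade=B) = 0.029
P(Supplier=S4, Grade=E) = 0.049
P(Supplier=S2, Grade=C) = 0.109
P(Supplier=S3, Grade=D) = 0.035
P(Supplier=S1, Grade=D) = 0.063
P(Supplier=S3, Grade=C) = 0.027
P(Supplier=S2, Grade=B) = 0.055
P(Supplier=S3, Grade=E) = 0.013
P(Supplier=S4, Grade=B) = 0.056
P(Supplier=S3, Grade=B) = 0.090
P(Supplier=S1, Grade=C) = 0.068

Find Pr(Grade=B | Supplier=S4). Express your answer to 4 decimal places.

P(Supplier=S4) = 0.056 + 0.132 + 0.116 + 0.049 = 0.353.
P(Grade=B | Supplier=S4) = 0.056/0.353 = 0.1586.

0.1586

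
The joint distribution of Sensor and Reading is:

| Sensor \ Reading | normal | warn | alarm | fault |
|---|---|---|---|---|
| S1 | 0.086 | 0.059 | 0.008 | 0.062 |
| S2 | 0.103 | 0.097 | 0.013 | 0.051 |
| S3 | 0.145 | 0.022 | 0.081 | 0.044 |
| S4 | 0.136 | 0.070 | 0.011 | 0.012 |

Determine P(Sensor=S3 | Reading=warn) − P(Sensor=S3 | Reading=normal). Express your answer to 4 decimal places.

-0.2198

P(Reading=warn) = 0.059 + 0.097 + 0.022 + 0.070 = 0.248; P(Sensor=S3 | Reading=warn) = 0.022/0.248 = 0.08871.
P(Reading=normal) = 0.086 + 0.103 + 0.145 + 0.136 = 0.470; P(Sensor=S3 | Reading=normal) = 0.145/0.470 = 0.30851.
Difference = -0.2198.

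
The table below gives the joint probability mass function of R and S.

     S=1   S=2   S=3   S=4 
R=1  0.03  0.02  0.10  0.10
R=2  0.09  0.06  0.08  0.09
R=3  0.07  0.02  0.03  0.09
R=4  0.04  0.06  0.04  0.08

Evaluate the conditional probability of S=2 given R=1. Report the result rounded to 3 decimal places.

P(R=1) = 0.03 + 0.02 + 0.10 + 0.10 = 0.25.
P(S=2 | R=1) = 0.02/0.25 = 0.080.

0.080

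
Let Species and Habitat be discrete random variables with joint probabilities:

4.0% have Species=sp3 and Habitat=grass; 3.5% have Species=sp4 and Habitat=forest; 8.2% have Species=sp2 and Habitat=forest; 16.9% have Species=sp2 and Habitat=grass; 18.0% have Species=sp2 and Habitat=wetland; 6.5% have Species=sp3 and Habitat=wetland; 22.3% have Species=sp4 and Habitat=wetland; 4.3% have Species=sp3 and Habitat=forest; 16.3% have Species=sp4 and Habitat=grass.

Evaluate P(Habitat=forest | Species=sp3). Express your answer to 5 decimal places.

0.29054

P(Species=sp3) = 0.043 + 0.040 + 0.065 = 0.148.
P(Habitat=forest | Species=sp3) = 0.043/0.148 = 0.29054.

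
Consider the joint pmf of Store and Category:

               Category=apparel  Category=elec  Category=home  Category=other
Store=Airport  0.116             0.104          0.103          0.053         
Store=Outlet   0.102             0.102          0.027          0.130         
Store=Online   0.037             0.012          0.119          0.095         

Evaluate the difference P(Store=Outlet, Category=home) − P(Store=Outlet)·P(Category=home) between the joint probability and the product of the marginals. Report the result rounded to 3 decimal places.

-0.063

P(Store=Outlet) = 0.102 + 0.102 + 0.027 + 0.130 = 0.361.
P(Category=home) = 0.103 + 0.027 + 0.119 = 0.249.
P(Store=Outlet, Category=home) − P(Store=Outlet)P(Category=home) = 0.027 − 0.361×0.249 = -0.063.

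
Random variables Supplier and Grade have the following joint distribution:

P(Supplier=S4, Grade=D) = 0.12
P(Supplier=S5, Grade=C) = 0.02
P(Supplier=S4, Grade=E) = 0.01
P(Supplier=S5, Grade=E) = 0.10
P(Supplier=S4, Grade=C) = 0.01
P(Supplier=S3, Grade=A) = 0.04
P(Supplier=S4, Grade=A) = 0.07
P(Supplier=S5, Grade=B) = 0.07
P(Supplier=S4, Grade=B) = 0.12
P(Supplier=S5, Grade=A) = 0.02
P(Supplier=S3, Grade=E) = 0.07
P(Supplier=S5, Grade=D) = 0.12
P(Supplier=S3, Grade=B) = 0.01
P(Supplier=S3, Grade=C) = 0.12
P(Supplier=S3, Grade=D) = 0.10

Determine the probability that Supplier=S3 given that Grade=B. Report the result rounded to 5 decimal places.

P(Grade=B) = 0.01 + 0.12 + 0.07 = 0.20.
P(Supplier=S3 | Grade=B) = 0.01/0.20 = 0.05000.

0.05000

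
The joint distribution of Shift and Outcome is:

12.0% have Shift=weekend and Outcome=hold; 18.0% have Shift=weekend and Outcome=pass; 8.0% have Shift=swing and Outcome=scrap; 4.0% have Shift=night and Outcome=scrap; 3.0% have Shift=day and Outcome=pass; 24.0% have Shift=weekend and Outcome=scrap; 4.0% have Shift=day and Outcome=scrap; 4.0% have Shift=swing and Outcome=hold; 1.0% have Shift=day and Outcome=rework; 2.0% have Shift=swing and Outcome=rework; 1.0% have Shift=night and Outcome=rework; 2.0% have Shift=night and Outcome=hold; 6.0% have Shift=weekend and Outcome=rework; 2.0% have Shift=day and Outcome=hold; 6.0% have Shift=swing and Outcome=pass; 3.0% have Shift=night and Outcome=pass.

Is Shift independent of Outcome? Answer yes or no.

yes

Every cell satisfies P(Shift,Outcome) = P(Shift)·P(Outcome). For instance P(Shift=night) = 0.100, P(Outcome=scrap) = 0.400, and 0.100×0.400 = 0.040 matches the joint entry. So Shift and Outcome are independent.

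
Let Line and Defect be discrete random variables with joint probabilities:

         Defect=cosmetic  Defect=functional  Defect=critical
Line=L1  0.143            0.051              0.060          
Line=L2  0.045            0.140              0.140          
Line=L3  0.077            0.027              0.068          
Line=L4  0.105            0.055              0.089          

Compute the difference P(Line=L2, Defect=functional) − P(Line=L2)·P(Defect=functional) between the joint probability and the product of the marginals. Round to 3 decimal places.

P(Line=L2) = 0.045 + 0.140 + 0.140 = 0.325.
P(Defect=functional) = 0.051 + 0.140 + 0.027 + 0.055 = 0.273.
P(Line=L2, Defect=functional) − P(Line=L2)P(Defect=functional) = 0.140 − 0.325×0.273 = 0.051.

0.051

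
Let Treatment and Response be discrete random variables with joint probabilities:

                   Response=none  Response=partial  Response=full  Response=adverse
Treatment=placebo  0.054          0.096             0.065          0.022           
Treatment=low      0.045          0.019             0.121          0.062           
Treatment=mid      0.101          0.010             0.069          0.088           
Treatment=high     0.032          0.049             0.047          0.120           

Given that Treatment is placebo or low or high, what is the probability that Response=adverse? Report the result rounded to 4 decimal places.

0.2787

P(Treatment=placebo) = 0.054 + 0.096 + 0.065 + 0.022 = 0.237.
P(Treatment=low) = 0.045 + 0.019 + 0.121 + 0.062 = 0.247.
P(Treatment=high) = 0.032 + 0.049 + 0.047 + 0.120 = 0.248.
P(Treatment ∈ {placebo, low, high}) = 0.237 + 0.247 + 0.248 = 0.732; P(Response=adverse, Treatment ∈ {placebo, low, high}) = 0.022 + 0.062 + 0.120 = 0.204.
P(Response=adverse | Treatment ∈ {placebo, low, high}) = 0.204/0.732 = 0.2787.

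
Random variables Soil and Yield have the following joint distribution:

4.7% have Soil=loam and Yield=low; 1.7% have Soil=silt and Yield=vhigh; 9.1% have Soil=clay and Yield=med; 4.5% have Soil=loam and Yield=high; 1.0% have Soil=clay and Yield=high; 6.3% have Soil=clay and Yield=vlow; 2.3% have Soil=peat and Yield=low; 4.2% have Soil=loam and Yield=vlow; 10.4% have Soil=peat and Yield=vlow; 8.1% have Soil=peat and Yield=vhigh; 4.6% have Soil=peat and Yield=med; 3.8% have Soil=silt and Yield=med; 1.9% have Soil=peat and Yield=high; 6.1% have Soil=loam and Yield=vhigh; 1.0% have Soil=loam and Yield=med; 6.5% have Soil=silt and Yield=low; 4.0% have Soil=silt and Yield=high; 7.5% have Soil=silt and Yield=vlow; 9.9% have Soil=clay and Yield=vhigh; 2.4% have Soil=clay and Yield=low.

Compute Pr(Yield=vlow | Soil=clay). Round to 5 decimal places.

P(Soil=clay) = 0.063 + 0.024 + 0.091 + 0.010 + 0.099 = 0.287.
P(Yield=vlow | Soil=clay) = 0.063/0.287 = 0.21951.

0.21951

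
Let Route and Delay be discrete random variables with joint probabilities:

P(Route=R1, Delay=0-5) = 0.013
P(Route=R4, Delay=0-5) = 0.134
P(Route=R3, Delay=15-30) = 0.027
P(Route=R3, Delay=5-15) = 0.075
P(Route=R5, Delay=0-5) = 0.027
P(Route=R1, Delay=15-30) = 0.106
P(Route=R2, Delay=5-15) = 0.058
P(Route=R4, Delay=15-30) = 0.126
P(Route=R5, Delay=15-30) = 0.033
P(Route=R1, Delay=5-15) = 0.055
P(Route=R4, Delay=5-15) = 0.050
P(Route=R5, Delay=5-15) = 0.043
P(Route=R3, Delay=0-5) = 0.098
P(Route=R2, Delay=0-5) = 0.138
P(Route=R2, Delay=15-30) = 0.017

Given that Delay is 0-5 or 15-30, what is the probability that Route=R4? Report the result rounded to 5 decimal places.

0.36161

P(Delay=0-5) = 0.013 + 0.138 + 0.098 + 0.134 + 0.027 = 0.410.
P(Delay=15-30) = 0.106 + 0.017 + 0.027 + 0.126 + 0.033 = 0.309.
P(Delay ∈ {0-5, 15-30}) = 0.410 + 0.309 = 0.719; P(Route=R4, Delay ∈ {0-5, 15-30}) = 0.134 + 0.126 = 0.260.
P(Route=R4 | Delay ∈ {0-5, 15-30}) = 0.260/0.719 = 0.36161.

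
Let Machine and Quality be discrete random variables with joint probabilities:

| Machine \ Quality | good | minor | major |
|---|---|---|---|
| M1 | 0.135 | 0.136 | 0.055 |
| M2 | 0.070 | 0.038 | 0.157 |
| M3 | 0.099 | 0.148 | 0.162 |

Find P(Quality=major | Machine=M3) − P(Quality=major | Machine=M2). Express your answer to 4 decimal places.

P(Machine=M3) = 0.099 + 0.148 + 0.162 = 0.409; P(Quality=major | Machine=M3) = 0.162/0.409 = 0.39609.
P(Machine=M2) = 0.070 + 0.038 + 0.157 = 0.265; P(Quality=major | Machine=M2) = 0.157/0.265 = 0.59245.
Difference = -0.1964.

-0.1964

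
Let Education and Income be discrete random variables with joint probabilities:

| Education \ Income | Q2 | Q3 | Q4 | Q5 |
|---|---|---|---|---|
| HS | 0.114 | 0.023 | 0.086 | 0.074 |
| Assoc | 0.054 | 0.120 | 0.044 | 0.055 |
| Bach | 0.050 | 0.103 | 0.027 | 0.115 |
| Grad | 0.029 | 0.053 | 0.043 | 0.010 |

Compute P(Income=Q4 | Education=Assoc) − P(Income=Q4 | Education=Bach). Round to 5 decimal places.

0.06965

P(Education=Assoc) = 0.054 + 0.120 + 0.044 + 0.055 = 0.273; P(Income=Q4 | Education=Assoc) = 0.044/0.273 = 0.161172.
P(Education=Bach) = 0.050 + 0.103 + 0.027 + 0.115 = 0.295; P(Income=Q4 | Education=Bach) = 0.027/0.295 = 0.091525.
Difference = 0.06965.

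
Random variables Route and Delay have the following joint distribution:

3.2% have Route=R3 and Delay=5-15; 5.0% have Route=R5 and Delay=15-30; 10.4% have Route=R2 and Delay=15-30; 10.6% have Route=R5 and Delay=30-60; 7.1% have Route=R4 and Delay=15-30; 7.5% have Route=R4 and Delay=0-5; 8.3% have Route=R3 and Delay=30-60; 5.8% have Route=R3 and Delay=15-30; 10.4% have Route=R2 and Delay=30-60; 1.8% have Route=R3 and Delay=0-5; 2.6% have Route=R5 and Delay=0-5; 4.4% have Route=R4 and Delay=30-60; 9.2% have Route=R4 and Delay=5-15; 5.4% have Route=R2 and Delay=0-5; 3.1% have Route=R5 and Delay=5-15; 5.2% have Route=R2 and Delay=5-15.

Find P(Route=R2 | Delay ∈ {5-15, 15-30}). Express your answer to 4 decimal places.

P(Delay=5-15) = 0.052 + 0.032 + 0.092 + 0.031 = 0.207.
P(Delay=15-30) = 0.104 + 0.058 + 0.071 + 0.050 = 0.283.
P(Delay ∈ {5-15, 15-30}) = 0.207 + 0.283 = 0.490; P(Route=R2, Delay ∈ {5-15, 15-30}) = 0.052 + 0.104 = 0.156.
P(Route=R2 | Delay ∈ {5-15, 15-30}) = 0.156/0.490 = 0.3184.

0.3184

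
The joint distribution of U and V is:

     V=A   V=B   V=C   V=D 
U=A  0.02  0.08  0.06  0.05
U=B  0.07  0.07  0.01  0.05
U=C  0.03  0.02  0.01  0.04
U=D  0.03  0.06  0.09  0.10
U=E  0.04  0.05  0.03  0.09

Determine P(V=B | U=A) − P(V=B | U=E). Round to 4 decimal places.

0.1429

P(U=A) = 0.02 + 0.08 + 0.06 + 0.05 = 0.21; P(V=B | U=A) = 0.08/0.21 = 0.38095.
P(U=E) = 0.04 + 0.05 + 0.03 + 0.09 = 0.21; P(V=B | U=E) = 0.05/0.21 = 0.23810.
Difference = 0.1429.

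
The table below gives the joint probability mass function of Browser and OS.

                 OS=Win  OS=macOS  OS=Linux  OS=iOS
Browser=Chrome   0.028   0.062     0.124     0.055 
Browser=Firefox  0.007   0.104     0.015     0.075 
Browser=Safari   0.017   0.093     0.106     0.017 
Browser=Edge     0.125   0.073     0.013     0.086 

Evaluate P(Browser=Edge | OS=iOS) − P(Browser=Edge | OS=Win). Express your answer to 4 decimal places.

P(OS=iOS) = 0.055 + 0.075 + 0.017 + 0.086 = 0.233; P(Browser=Edge | OS=iOS) = 0.086/0.233 = 0.36910.
P(OS=Win) = 0.028 + 0.007 + 0.017 + 0.125 = 0.177; P(Browser=Edge | OS=Win) = 0.125/0.177 = 0.70621.
Difference = -0.3371.

-0.3371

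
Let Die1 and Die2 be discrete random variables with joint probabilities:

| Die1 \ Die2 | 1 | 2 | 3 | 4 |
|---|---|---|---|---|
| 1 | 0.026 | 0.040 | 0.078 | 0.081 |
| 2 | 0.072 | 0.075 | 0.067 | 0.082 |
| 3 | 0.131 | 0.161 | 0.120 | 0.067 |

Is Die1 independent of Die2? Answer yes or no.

no

P(Die1=3) = 0.479 and P(Die2=4) = 0.230, so their product is 0.11017, but P(Die1=3, Die2=4) = 0.067. Since these differ, Die1 and Die2 are not independent.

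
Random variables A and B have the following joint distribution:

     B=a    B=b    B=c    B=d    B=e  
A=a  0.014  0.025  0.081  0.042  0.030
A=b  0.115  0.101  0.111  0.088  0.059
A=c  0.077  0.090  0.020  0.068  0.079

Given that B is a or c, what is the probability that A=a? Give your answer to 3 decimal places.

P(B=a) = 0.014 + 0.115 + 0.077 = 0.206.
P(B=c) = 0.081 + 0.111 + 0.020 = 0.212.
P(B ∈ {a, c}) = 0.206 + 0.212 = 0.418; P(A=a, B ∈ {a, c}) = 0.014 + 0.081 = 0.095.
P(A=a | B ∈ {a, c}) = 0.095/0.418 = 0.227.

0.227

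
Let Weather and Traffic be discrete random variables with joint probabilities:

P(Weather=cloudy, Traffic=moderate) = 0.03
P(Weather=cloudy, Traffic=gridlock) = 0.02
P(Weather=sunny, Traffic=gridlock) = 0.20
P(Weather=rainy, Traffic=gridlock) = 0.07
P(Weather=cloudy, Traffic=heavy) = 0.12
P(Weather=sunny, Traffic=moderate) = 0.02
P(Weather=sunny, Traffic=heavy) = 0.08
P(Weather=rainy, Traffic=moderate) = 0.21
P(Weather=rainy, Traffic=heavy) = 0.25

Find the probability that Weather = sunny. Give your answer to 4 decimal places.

P(Weather=sunny) = 0.02 + 0.08 + 0.20 = 0.30.

0.3000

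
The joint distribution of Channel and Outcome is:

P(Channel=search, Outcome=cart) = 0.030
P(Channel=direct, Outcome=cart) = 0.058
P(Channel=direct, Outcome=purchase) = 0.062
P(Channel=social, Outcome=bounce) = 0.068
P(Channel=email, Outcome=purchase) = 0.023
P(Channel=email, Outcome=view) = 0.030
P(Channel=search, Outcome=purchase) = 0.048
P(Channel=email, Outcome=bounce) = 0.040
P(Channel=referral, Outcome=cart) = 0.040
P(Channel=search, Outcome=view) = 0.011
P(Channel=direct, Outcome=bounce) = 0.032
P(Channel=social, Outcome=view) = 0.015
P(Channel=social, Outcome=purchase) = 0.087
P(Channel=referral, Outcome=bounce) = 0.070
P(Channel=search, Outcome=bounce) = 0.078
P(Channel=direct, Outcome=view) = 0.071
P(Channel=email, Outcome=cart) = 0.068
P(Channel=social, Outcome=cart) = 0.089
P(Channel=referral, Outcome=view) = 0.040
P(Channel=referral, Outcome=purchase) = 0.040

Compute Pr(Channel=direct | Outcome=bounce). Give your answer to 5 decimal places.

0.11111

P(Outcome=bounce) = 0.040 + 0.078 + 0.068 + 0.032 + 0.070 = 0.288.
P(Channel=direct | Outcome=bounce) = 0.032/0.288 = 0.11111.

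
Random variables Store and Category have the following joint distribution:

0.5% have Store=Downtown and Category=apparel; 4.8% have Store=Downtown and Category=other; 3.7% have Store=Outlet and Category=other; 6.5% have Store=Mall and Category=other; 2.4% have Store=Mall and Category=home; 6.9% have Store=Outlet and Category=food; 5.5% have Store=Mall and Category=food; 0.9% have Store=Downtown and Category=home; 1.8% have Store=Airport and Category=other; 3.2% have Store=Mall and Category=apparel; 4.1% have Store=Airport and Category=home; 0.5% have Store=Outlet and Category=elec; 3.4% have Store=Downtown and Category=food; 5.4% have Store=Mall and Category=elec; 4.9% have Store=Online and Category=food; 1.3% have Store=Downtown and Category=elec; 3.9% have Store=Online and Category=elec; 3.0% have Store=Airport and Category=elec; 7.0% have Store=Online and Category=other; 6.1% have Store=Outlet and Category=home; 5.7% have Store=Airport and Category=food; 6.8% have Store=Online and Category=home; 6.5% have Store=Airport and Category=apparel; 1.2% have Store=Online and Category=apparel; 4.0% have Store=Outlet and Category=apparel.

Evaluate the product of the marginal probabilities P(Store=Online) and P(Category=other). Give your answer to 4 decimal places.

0.0566

P(Store=Online) = 0.049 + 0.012 + 0.039 + 0.068 + 0.070 = 0.238.
P(Category=other) = 0.048 + 0.065 + 0.018 + 0.037 + 0.070 = 0.238.
Product: 0.238 × 0.238 = 0.0566.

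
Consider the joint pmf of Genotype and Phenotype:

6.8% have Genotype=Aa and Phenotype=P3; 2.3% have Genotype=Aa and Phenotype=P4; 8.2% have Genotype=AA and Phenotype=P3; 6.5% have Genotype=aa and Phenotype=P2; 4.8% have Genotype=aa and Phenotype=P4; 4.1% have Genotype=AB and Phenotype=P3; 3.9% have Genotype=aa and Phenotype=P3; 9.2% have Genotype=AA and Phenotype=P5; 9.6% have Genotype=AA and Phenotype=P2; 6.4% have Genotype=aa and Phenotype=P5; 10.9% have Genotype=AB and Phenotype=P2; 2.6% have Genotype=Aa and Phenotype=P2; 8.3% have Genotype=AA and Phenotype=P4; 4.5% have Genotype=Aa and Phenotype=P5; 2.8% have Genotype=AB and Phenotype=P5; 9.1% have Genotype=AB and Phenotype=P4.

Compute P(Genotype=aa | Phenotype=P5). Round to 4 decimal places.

P(Phenotype=P5) = 0.092 + 0.045 + 0.064 + 0.028 = 0.229.
P(Genotype=aa | Phenotype=P5) = 0.064/0.229 = 0.2795.

0.2795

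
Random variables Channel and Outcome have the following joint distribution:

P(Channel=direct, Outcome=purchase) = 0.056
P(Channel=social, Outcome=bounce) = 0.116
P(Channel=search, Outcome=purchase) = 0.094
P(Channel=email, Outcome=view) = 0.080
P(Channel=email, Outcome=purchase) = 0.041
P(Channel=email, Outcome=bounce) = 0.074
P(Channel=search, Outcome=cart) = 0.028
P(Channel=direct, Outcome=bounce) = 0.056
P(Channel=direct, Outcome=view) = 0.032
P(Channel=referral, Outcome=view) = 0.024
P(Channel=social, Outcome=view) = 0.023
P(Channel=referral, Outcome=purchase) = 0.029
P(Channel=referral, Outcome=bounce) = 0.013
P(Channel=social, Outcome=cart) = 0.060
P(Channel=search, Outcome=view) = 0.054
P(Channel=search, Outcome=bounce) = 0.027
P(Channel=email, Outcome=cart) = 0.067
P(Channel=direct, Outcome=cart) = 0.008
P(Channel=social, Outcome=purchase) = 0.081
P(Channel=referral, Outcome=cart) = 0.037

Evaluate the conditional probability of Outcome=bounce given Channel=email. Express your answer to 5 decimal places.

0.28244

P(Channel=email) = 0.074 + 0.080 + 0.067 + 0.041 = 0.262.
P(Outcome=bounce | Channel=email) = 0.074/0.262 = 0.28244.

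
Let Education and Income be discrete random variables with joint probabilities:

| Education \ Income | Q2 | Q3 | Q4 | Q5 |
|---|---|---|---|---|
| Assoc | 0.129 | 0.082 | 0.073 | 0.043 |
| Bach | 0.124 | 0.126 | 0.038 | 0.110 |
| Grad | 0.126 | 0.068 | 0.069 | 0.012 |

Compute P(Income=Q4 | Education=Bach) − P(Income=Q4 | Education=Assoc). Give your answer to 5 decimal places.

-0.12776

P(Education=Bach) = 0.124 + 0.126 + 0.038 + 0.110 = 0.398; P(Income=Q4 | Education=Bach) = 0.038/0.398 = 0.095477.
P(Education=Assoc) = 0.129 + 0.082 + 0.073 + 0.043 = 0.327; P(Income=Q4 | Education=Assoc) = 0.073/0.327 = 0.223242.
Difference = -0.12776.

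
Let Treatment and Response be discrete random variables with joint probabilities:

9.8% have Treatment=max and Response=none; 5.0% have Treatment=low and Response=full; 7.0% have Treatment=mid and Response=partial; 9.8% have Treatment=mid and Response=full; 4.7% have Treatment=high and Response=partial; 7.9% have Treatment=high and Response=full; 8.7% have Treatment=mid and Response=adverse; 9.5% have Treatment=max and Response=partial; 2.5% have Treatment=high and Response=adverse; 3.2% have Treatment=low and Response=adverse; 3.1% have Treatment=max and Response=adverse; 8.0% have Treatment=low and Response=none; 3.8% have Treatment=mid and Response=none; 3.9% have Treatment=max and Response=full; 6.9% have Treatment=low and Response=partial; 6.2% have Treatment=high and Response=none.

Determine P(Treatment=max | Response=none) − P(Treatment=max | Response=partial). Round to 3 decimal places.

P(Response=none) = 0.080 + 0.038 + 0.062 + 0.098 = 0.278; P(Treatment=max | Response=none) = 0.098/0.278 = 0.3525.
P(Response=partial) = 0.069 + 0.070 + 0.047 + 0.095 = 0.281; P(Treatment=max | Response=partial) = 0.095/0.281 = 0.3381.
Difference = 0.014.

0.014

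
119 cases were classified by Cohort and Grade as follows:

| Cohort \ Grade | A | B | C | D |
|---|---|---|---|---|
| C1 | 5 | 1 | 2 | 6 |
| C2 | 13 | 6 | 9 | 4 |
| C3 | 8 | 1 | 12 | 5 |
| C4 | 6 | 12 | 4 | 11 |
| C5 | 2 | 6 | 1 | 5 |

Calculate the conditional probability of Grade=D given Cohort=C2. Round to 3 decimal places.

Total with Cohort=C2: 13 + 6 + 9 + 4 = 32.
P(Grade=D | Cohort=C2) = 4/32 = 0.125.

0.125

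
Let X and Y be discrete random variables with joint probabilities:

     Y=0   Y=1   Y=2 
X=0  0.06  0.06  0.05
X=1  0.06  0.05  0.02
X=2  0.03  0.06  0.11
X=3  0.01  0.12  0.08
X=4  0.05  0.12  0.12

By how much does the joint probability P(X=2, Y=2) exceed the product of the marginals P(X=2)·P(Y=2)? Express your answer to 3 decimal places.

P(X=2) = 0.03 + 0.06 + 0.11 = 0.20.
P(Y=2) = 0.05 + 0.02 + 0.11 + 0.08 + 0.12 = 0.38.
P(X=2, Y=2) − P(X=2)P(Y=2) = 0.11 − 0.20×0.38 = 0.034.

0.034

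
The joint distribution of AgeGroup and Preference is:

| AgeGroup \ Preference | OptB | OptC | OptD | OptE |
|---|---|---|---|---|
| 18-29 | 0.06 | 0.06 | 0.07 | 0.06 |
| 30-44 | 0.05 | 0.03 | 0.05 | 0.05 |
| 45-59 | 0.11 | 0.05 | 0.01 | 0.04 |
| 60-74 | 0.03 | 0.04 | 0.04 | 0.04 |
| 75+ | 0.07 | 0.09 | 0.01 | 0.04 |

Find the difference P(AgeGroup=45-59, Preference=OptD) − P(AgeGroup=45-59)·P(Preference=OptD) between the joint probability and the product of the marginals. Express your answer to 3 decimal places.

-0.028

P(AgeGroup=45-59) = 0.11 + 0.05 + 0.01 + 0.04 = 0.21.
P(Preference=OptD) = 0.07 + 0.05 + 0.01 + 0.04 + 0.01 = 0.18.
P(AgeGroup=45-59, Preference=OptD) − P(AgeGroup=45-59)P(Preference=OptD) = 0.01 − 0.21×0.18 = -0.028.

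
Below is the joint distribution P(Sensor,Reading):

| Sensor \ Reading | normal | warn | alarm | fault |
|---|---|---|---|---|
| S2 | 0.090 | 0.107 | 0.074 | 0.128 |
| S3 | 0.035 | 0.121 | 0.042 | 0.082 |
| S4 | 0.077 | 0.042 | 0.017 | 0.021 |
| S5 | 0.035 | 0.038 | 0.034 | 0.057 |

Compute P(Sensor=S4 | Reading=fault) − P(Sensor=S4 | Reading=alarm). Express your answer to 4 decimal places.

-0.0289

P(Reading=fault) = 0.128 + 0.082 + 0.021 + 0.057 = 0.288; P(Sensor=S4 | Reading=fault) = 0.021/0.288 = 0.07292.
P(Reading=alarm) = 0.074 + 0.042 + 0.017 + 0.034 = 0.167; P(Sensor=S4 | Reading=alarm) = 0.017/0.167 = 0.10180.
Difference = -0.0289.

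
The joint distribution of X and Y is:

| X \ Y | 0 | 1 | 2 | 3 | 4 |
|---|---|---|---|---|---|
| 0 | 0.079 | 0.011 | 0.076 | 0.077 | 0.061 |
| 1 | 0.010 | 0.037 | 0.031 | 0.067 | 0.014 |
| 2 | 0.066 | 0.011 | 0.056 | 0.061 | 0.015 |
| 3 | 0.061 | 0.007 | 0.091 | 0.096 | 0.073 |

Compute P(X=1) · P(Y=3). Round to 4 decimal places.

P(X=1) = 0.010 + 0.037 + 0.031 + 0.067 + 0.014 = 0.159.
P(Y=3) = 0.077 + 0.067 + 0.061 + 0.096 = 0.301.
Product: 0.159 × 0.301 = 0.0479.

0.0479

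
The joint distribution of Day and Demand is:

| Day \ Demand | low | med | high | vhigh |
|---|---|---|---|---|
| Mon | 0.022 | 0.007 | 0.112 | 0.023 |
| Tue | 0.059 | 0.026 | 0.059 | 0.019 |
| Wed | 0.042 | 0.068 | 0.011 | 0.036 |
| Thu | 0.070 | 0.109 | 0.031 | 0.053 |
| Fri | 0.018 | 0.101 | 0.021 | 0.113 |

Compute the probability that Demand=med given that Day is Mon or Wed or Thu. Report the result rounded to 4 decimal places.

0.3151

P(Day=Mon) = 0.022 + 0.007 + 0.112 + 0.023 = 0.164.
P(Day=Wed) = 0.042 + 0.068 + 0.011 + 0.036 = 0.157.
P(Day=Thu) = 0.070 + 0.109 + 0.031 + 0.053 = 0.263.
P(Day ∈ {Mon, Wed, Thu}) = 0.164 + 0.157 + 0.263 = 0.584; P(Demand=med, Day ∈ {Mon, Wed, Thu}) = 0.007 + 0.068 + 0.109 = 0.184.
P(Demand=med | Day ∈ {Mon, Wed, Thu}) = 0.184/0.584 = 0.3151.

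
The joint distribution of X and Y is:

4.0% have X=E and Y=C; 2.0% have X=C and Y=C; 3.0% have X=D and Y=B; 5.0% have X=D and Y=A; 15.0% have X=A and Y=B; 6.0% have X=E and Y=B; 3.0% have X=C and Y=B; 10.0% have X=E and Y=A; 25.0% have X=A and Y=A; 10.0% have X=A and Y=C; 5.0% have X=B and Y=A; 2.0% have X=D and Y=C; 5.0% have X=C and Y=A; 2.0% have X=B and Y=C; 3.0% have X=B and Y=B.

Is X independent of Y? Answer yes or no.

Every cell satisfies P(X,Y) = P(X)·P(Y). For instance P(X=A) = 0.500, P(Y=B) = 0.300, and 0.500×0.300 = 0.150 matches the joint entry. So X and Y are independent.

yes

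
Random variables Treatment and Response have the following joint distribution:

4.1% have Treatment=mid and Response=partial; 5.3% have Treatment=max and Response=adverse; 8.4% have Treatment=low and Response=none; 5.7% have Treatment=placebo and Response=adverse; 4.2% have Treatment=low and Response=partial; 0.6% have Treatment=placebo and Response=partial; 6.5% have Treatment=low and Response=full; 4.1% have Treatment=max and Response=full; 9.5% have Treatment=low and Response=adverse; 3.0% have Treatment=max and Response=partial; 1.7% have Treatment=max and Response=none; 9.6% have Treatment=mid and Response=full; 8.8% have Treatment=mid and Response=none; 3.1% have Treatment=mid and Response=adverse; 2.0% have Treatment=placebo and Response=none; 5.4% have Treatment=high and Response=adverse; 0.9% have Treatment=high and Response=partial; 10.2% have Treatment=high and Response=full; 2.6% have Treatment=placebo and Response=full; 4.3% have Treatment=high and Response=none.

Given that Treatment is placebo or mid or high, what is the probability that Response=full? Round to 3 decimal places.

0.391

P(Treatment=placebo) = 0.020 + 0.006 + 0.026 + 0.057 = 0.109.
P(Treatment=mid) = 0.088 + 0.041 + 0.096 + 0.031 = 0.256.
P(Treatment=high) = 0.043 + 0.009 + 0.102 + 0.054 = 0.208.
P(Treatment ∈ {placebo, mid, high}) = 0.109 + 0.256 + 0.208 = 0.573; P(Response=full, Treatment ∈ {placebo, mid, high}) = 0.026 + 0.096 + 0.102 = 0.224.
P(Response=full | Treatment ∈ {placebo, mid, high}) = 0.224/0.573 = 0.391.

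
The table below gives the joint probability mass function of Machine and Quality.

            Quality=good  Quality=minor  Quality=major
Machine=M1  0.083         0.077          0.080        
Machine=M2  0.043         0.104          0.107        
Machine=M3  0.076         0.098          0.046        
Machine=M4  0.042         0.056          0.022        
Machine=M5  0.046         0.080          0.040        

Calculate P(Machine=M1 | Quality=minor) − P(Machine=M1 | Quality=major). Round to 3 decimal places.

P(Quality=minor) = 0.077 + 0.104 + 0.098 + 0.056 + 0.080 = 0.415; P(Machine=M1 | Quality=minor) = 0.077/0.415 = 0.1855.
P(Quality=major) = 0.080 + 0.107 + 0.046 + 0.022 + 0.040 = 0.295; P(Machine=M1 | Quality=major) = 0.080/0.295 = 0.2712.
Difference = -0.086.

-0.086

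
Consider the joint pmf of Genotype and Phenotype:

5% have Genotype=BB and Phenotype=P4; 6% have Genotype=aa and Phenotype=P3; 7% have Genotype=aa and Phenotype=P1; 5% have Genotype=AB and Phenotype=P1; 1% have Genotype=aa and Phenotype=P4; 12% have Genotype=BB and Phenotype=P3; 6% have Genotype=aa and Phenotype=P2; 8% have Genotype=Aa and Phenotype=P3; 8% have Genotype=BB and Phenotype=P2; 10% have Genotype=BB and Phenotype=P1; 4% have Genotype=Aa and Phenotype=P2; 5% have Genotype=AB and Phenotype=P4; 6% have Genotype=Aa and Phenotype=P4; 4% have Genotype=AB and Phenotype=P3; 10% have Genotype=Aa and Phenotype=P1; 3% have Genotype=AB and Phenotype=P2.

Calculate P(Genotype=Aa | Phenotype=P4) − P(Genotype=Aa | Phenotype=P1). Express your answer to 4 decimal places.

0.0404

P(Phenotype=P4) = 0.06 + 0.01 + 0.05 + 0.05 = 0.17; P(Genotype=Aa | Phenotype=P4) = 0.06/0.17 = 0.35294.
P(Phenotype=P1) = 0.10 + 0.07 + 0.05 + 0.10 = 0.32; P(Genotype=Aa | Phenotype=P1) = 0.10/0.32 = 0.31250.
Difference = 0.0404.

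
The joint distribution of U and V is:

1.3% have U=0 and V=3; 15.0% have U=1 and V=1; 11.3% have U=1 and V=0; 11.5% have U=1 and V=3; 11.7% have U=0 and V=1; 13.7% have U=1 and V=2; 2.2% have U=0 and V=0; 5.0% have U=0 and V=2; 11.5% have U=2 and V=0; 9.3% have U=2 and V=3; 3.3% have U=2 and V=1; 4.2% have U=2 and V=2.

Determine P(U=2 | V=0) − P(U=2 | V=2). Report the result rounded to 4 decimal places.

0.2766

P(V=0) = 0.022 + 0.113 + 0.115 = 0.250; P(U=2 | V=0) = 0.115/0.250 = 0.46000.
P(V=2) = 0.050 + 0.137 + 0.042 = 0.229; P(U=2 | V=2) = 0.042/0.229 = 0.18341.
Difference = 0.2766.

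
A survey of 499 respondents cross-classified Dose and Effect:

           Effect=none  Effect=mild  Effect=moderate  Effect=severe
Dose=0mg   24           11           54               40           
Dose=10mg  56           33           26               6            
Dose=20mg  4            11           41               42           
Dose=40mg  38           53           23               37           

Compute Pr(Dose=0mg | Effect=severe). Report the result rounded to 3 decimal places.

Total with Effect=severe: 40 + 6 + 42 + 37 = 125.
P(Dose=0mg | Effect=severe) = 40/125 = 0.320.

0.320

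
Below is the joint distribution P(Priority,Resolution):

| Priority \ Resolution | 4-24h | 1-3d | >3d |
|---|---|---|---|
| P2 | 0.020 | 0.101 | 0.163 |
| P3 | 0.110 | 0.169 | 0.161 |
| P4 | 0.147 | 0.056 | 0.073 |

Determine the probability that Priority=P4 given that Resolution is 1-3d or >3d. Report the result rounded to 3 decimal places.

P(Resolution=1-3d) = 0.101 + 0.169 + 0.056 = 0.326.
P(Resolution=>3d) = 0.163 + 0.161 + 0.073 = 0.397.
P(Resolution ∈ {1-3d, >3d}) = 0.326 + 0.397 = 0.723; P(Priority=P4, Resolution ∈ {1-3d, >3d}) = 0.056 + 0.073 = 0.129.
P(Priority=P4 | Resolution ∈ {1-3d, >3d}) = 0.129/0.723 = 0.178.

0.178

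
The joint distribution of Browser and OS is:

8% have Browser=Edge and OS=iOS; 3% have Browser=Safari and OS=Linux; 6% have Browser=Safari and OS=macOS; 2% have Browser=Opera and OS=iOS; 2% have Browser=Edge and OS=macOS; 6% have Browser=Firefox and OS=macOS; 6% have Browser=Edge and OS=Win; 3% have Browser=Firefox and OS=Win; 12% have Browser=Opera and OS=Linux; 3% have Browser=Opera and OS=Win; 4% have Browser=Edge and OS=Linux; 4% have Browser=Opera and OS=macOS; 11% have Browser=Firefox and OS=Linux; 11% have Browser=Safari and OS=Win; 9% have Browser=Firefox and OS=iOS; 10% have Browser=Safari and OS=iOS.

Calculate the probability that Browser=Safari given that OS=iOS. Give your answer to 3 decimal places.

P(OS=iOS) = 0.09 + 0.10 + 0.08 + 0.02 = 0.29.
P(Browser=Safari | OS=iOS) = 0.10/0.29 = 0.345.

0.345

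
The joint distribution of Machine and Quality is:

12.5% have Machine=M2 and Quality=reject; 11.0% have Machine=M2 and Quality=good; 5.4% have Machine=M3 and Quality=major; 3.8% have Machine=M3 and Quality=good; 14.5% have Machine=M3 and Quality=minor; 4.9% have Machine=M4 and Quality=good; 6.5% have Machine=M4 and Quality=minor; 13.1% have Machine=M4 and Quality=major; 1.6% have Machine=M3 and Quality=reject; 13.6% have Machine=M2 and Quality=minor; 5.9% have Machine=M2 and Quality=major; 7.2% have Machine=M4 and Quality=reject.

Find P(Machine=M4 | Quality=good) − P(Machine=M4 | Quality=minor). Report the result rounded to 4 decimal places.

0.0609

P(Quality=good) = 0.110 + 0.038 + 0.049 = 0.197; P(Machine=M4 | Quality=good) = 0.049/0.197 = 0.24873.
P(Quality=minor) = 0.136 + 0.145 + 0.065 = 0.346; P(Machine=M4 | Quality=minor) = 0.065/0.346 = 0.18786.
Difference = 0.0609.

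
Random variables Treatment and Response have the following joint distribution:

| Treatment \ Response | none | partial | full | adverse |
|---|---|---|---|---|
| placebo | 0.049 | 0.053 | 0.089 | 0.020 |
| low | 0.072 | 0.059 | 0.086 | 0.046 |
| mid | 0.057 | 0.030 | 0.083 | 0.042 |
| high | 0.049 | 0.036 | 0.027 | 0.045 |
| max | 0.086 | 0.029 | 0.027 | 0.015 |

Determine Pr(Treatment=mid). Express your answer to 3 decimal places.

0.212

P(Treatment=mid) = 0.057 + 0.030 + 0.083 + 0.042 = 0.212.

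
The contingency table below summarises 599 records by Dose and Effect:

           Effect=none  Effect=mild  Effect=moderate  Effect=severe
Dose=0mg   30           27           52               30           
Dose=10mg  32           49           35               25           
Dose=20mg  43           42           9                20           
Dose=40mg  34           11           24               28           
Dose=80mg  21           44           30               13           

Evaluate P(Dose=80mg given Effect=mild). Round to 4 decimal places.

Total with Effect=mild: 27 + 49 + 42 + 11 + 44 = 173.
P(Dose=80mg | Effect=mild) = 44/173 = 0.2543.

0.2543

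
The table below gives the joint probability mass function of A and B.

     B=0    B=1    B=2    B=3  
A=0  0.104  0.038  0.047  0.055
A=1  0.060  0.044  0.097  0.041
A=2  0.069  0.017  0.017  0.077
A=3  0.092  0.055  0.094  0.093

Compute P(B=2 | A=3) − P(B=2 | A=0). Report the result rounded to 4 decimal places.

P(A=3) = 0.092 + 0.055 + 0.094 + 0.093 = 0.334; P(B=2 | A=3) = 0.094/0.334 = 0.28144.
P(A=0) = 0.104 + 0.038 + 0.047 + 0.055 = 0.244; P(B=2 | A=0) = 0.047/0.244 = 0.19262.
Difference = 0.0888.

0.0888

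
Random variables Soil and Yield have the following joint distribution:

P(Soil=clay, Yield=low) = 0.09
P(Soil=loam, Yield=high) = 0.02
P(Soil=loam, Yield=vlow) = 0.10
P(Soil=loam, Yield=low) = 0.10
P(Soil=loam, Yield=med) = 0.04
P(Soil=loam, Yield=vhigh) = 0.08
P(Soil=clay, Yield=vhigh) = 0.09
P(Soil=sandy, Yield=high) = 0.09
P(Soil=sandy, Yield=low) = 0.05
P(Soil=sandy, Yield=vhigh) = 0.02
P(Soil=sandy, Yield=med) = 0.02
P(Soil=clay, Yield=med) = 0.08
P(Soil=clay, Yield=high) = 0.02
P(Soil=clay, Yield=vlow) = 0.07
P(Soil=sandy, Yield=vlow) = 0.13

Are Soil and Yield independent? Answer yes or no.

P(Soil=sandy) = 0.31 and P(Yield=high) = 0.13, so their product is 0.0403, but P(Soil=sandy, Yield=high) = 0.09. Since these differ, Soil and Yield are not independent.

no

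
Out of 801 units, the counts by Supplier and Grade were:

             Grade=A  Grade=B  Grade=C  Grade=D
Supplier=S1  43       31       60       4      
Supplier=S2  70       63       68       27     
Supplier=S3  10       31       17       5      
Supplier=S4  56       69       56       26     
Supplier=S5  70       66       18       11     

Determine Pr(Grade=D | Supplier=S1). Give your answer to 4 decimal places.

0.0290

Total with Supplier=S1: 43 + 31 + 60 + 4 = 138.
P(Grade=D | Supplier=S1) = 4/138 = 0.0290.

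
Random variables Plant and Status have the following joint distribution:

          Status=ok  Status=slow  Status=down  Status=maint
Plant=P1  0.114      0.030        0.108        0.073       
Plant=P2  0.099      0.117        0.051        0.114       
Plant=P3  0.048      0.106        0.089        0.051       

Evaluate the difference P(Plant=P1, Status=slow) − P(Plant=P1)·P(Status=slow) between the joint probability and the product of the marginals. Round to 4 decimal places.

-0.0522

P(Plant=P1) = 0.114 + 0.030 + 0.108 + 0.073 = 0.325.
P(Status=slow) = 0.030 + 0.117 + 0.106 = 0.253.
P(Plant=P1, Status=slow) − P(Plant=P1)P(Status=slow) = 0.030 − 0.325×0.253 = -0.0522.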